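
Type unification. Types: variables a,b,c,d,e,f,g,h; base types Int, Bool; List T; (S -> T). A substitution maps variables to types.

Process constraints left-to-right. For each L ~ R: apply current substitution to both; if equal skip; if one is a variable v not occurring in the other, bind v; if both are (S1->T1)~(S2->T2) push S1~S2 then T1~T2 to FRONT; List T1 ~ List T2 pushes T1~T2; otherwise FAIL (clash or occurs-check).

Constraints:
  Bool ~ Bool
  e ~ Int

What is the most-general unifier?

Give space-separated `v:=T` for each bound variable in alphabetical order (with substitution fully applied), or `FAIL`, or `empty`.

step 1: unify Bool ~ Bool  [subst: {-} | 1 pending]
  -> identical, skip
step 2: unify e ~ Int  [subst: {-} | 0 pending]
  bind e := Int

Answer: e:=Int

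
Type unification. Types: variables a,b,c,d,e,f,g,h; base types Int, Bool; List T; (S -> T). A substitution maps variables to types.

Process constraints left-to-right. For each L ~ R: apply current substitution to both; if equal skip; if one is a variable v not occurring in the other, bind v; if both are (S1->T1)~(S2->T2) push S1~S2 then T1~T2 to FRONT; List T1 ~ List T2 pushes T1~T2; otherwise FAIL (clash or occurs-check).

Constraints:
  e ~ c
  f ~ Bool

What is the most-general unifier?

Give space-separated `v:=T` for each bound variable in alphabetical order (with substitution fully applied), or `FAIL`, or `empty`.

step 1: unify e ~ c  [subst: {-} | 1 pending]
  bind e := c
step 2: unify f ~ Bool  [subst: {e:=c} | 0 pending]
  bind f := Bool

Answer: e:=c f:=Bool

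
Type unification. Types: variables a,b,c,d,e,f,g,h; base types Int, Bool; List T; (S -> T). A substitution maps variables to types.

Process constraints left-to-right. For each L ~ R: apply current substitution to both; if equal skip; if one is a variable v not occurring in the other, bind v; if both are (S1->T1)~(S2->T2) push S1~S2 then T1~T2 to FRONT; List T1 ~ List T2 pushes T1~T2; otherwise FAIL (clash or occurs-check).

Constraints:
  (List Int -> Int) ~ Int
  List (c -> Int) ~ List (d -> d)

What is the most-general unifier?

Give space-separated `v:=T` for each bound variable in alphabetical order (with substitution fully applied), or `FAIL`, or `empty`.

Answer: FAIL

Derivation:
step 1: unify (List Int -> Int) ~ Int  [subst: {-} | 1 pending]
  clash: (List Int -> Int) vs Int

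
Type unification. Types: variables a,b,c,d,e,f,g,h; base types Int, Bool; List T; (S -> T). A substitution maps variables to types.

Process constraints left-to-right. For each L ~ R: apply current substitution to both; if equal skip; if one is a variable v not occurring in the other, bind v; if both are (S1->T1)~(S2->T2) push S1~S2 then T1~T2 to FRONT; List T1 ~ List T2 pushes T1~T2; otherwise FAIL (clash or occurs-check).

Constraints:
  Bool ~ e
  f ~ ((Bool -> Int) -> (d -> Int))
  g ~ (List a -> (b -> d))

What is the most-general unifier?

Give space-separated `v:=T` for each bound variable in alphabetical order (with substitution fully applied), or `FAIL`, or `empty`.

Answer: e:=Bool f:=((Bool -> Int) -> (d -> Int)) g:=(List a -> (b -> d))

Derivation:
step 1: unify Bool ~ e  [subst: {-} | 2 pending]
  bind e := Bool
step 2: unify f ~ ((Bool -> Int) -> (d -> Int))  [subst: {e:=Bool} | 1 pending]
  bind f := ((Bool -> Int) -> (d -> Int))
step 3: unify g ~ (List a -> (b -> d))  [subst: {e:=Bool, f:=((Bool -> Int) -> (d -> Int))} | 0 pending]
  bind g := (List a -> (b -> d))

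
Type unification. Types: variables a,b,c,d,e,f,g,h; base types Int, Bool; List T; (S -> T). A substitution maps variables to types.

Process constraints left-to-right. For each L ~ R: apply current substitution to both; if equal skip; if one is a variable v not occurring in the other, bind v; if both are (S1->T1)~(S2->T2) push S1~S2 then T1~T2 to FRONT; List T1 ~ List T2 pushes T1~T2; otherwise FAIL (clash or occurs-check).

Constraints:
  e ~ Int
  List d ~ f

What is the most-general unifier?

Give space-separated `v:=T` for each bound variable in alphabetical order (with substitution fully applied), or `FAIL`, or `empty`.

step 1: unify e ~ Int  [subst: {-} | 1 pending]
  bind e := Int
step 2: unify List d ~ f  [subst: {e:=Int} | 0 pending]
  bind f := List d

Answer: e:=Int f:=List d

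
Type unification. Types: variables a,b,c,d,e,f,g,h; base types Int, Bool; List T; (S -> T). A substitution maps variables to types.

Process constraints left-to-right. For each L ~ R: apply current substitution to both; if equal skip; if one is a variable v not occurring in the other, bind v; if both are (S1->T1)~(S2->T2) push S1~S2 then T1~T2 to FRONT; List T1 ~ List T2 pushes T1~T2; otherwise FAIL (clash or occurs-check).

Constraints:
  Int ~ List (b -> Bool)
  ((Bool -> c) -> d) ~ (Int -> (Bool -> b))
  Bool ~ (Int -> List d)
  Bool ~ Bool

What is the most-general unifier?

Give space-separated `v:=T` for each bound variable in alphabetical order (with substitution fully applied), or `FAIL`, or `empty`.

step 1: unify Int ~ List (b -> Bool)  [subst: {-} | 3 pending]
  clash: Int vs List (b -> Bool)

Answer: FAIL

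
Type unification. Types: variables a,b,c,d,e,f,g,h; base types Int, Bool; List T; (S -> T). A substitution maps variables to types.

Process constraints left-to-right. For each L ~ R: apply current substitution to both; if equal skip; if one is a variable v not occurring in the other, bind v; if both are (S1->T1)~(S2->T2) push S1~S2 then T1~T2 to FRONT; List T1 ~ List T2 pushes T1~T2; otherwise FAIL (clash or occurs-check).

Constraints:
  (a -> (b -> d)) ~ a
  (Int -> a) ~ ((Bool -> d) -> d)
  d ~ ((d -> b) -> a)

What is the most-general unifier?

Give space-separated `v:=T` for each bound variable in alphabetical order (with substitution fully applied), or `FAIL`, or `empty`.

step 1: unify (a -> (b -> d)) ~ a  [subst: {-} | 2 pending]
  occurs-check fail

Answer: FAIL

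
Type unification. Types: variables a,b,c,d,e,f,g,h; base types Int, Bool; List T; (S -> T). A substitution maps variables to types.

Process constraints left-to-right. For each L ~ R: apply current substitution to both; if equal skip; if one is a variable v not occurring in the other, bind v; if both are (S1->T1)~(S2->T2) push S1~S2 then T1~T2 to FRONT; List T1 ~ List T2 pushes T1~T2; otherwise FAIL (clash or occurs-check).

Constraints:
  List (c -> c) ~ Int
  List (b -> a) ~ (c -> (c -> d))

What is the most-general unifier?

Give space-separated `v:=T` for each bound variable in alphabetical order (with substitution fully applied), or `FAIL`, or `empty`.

Answer: FAIL

Derivation:
step 1: unify List (c -> c) ~ Int  [subst: {-} | 1 pending]
  clash: List (c -> c) vs Int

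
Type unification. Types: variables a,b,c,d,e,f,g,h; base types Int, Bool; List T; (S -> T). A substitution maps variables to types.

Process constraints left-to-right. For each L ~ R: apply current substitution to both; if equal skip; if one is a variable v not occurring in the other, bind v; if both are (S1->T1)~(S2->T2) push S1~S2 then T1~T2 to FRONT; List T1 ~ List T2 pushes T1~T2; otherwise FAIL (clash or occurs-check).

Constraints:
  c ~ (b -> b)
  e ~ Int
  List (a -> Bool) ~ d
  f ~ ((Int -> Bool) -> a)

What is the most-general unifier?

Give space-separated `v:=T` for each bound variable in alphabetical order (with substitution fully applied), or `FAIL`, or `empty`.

Answer: c:=(b -> b) d:=List (a -> Bool) e:=Int f:=((Int -> Bool) -> a)

Derivation:
step 1: unify c ~ (b -> b)  [subst: {-} | 3 pending]
  bind c := (b -> b)
step 2: unify e ~ Int  [subst: {c:=(b -> b)} | 2 pending]
  bind e := Int
step 3: unify List (a -> Bool) ~ d  [subst: {c:=(b -> b), e:=Int} | 1 pending]
  bind d := List (a -> Bool)
step 4: unify f ~ ((Int -> Bool) -> a)  [subst: {c:=(b -> b), e:=Int, d:=List (a -> Bool)} | 0 pending]
  bind f := ((Int -> Bool) -> a)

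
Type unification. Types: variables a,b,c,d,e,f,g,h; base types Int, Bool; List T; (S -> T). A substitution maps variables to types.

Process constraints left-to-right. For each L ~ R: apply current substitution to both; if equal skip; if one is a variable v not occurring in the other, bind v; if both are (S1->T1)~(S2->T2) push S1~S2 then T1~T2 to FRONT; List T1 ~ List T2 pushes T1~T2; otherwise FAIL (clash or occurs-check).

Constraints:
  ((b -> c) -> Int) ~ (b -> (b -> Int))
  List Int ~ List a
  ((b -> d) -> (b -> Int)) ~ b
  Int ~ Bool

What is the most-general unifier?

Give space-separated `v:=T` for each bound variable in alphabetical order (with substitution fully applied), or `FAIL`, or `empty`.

step 1: unify ((b -> c) -> Int) ~ (b -> (b -> Int))  [subst: {-} | 3 pending]
  -> decompose arrow: push (b -> c)~b, Int~(b -> Int)
step 2: unify (b -> c) ~ b  [subst: {-} | 4 pending]
  occurs-check fail

Answer: FAIL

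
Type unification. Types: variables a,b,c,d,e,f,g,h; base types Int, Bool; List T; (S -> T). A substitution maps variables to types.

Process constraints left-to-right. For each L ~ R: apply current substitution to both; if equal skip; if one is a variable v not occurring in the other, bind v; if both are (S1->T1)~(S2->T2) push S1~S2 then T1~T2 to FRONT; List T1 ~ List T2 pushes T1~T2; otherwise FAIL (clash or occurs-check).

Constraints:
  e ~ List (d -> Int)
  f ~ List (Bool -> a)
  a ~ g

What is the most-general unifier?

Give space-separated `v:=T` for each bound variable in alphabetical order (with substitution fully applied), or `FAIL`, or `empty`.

step 1: unify e ~ List (d -> Int)  [subst: {-} | 2 pending]
  bind e := List (d -> Int)
step 2: unify f ~ List (Bool -> a)  [subst: {e:=List (d -> Int)} | 1 pending]
  bind f := List (Bool -> a)
step 3: unify a ~ g  [subst: {e:=List (d -> Int), f:=List (Bool -> a)} | 0 pending]
  bind a := g

Answer: a:=g e:=List (d -> Int) f:=List (Bool -> g)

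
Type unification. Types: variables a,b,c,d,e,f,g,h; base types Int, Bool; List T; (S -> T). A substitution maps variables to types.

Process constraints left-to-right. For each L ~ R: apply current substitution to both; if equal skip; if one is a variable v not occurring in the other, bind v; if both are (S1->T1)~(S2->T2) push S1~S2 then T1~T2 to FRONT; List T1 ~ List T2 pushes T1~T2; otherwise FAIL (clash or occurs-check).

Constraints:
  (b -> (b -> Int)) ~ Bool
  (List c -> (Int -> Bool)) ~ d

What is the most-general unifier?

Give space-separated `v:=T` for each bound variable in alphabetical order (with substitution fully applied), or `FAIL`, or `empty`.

Answer: FAIL

Derivation:
step 1: unify (b -> (b -> Int)) ~ Bool  [subst: {-} | 1 pending]
  clash: (b -> (b -> Int)) vs Bool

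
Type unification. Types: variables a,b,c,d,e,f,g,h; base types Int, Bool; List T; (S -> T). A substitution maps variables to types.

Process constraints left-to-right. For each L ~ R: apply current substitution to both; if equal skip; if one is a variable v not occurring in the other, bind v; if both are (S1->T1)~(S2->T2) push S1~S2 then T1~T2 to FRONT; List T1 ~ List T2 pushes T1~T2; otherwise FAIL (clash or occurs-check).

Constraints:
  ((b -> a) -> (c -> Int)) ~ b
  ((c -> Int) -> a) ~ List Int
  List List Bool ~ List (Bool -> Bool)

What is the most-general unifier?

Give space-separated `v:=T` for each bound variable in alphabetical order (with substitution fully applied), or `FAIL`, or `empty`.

step 1: unify ((b -> a) -> (c -> Int)) ~ b  [subst: {-} | 2 pending]
  occurs-check fail

Answer: FAIL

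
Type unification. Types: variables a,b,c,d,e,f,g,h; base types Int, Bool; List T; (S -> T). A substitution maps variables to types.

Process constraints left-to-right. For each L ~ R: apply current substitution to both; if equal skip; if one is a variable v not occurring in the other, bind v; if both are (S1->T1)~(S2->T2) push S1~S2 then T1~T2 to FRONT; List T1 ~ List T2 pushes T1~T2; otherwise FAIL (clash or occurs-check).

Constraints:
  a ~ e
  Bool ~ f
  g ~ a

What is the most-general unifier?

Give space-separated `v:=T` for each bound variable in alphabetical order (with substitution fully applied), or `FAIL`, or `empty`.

step 1: unify a ~ e  [subst: {-} | 2 pending]
  bind a := e
step 2: unify Bool ~ f  [subst: {a:=e} | 1 pending]
  bind f := Bool
step 3: unify g ~ e  [subst: {a:=e, f:=Bool} | 0 pending]
  bind g := e

Answer: a:=e f:=Bool g:=e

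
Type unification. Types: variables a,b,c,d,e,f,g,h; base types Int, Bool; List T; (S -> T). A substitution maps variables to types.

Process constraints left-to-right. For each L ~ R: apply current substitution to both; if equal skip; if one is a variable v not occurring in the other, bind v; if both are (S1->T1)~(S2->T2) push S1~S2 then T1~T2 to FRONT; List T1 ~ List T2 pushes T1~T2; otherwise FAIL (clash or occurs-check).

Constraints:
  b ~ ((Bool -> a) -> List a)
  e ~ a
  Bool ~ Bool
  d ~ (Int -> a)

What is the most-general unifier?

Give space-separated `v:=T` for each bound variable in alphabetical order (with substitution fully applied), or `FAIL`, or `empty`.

Answer: b:=((Bool -> a) -> List a) d:=(Int -> a) e:=a

Derivation:
step 1: unify b ~ ((Bool -> a) -> List a)  [subst: {-} | 3 pending]
  bind b := ((Bool -> a) -> List a)
step 2: unify e ~ a  [subst: {b:=((Bool -> a) -> List a)} | 2 pending]
  bind e := a
step 3: unify Bool ~ Bool  [subst: {b:=((Bool -> a) -> List a), e:=a} | 1 pending]
  -> identical, skip
step 4: unify d ~ (Int -> a)  [subst: {b:=((Bool -> a) -> List a), e:=a} | 0 pending]
  bind d := (Int -> a)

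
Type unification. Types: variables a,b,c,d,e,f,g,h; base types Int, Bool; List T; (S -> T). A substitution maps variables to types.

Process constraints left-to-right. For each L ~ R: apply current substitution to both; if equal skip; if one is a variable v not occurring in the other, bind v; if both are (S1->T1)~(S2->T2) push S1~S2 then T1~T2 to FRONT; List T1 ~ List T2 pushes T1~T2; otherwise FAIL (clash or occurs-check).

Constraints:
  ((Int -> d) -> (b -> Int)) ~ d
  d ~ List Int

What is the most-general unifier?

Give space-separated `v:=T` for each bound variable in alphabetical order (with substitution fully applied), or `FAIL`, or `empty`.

Answer: FAIL

Derivation:
step 1: unify ((Int -> d) -> (b -> Int)) ~ d  [subst: {-} | 1 pending]
  occurs-check fail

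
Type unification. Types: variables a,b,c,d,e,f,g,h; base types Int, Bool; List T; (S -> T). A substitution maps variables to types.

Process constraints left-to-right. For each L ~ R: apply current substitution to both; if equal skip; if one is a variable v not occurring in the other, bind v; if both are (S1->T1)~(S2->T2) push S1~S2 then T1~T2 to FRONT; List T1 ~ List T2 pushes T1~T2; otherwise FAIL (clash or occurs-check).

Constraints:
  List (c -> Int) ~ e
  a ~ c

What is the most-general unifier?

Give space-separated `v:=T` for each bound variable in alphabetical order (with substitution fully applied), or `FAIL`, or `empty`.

Answer: a:=c e:=List (c -> Int)

Derivation:
step 1: unify List (c -> Int) ~ e  [subst: {-} | 1 pending]
  bind e := List (c -> Int)
step 2: unify a ~ c  [subst: {e:=List (c -> Int)} | 0 pending]
  bind a := c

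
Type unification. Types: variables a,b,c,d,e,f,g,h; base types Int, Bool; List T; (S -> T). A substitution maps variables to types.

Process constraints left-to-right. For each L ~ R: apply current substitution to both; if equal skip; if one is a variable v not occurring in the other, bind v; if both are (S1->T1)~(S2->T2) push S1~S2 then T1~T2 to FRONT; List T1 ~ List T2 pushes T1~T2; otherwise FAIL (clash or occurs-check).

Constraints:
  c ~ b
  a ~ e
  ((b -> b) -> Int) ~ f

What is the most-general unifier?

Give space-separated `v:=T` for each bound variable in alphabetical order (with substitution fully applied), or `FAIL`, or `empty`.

step 1: unify c ~ b  [subst: {-} | 2 pending]
  bind c := b
step 2: unify a ~ e  [subst: {c:=b} | 1 pending]
  bind a := e
step 3: unify ((b -> b) -> Int) ~ f  [subst: {c:=b, a:=e} | 0 pending]
  bind f := ((b -> b) -> Int)

Answer: a:=e c:=b f:=((b -> b) -> Int)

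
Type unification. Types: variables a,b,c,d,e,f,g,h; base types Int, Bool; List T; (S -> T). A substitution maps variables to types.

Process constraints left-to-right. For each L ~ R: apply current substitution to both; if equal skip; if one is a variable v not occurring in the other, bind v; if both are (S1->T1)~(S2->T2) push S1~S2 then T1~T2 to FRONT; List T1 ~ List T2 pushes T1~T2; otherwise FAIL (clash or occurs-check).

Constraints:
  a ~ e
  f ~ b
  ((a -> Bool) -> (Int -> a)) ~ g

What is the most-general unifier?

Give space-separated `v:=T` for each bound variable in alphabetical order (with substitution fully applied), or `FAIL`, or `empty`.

step 1: unify a ~ e  [subst: {-} | 2 pending]
  bind a := e
step 2: unify f ~ b  [subst: {a:=e} | 1 pending]
  bind f := b
step 3: unify ((e -> Bool) -> (Int -> e)) ~ g  [subst: {a:=e, f:=b} | 0 pending]
  bind g := ((e -> Bool) -> (Int -> e))

Answer: a:=e f:=b g:=((e -> Bool) -> (Int -> e))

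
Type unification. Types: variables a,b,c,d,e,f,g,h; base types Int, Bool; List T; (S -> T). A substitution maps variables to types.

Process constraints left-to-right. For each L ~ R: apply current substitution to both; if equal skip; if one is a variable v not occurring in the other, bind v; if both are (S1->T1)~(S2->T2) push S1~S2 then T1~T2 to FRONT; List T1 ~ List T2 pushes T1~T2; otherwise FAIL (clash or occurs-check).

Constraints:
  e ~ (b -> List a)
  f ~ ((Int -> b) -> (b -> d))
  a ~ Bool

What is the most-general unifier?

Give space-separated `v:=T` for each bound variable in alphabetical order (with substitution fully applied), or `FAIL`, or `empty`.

Answer: a:=Bool e:=(b -> List Bool) f:=((Int -> b) -> (b -> d))

Derivation:
step 1: unify e ~ (b -> List a)  [subst: {-} | 2 pending]
  bind e := (b -> List a)
step 2: unify f ~ ((Int -> b) -> (b -> d))  [subst: {e:=(b -> List a)} | 1 pending]
  bind f := ((Int -> b) -> (b -> d))
step 3: unify a ~ Bool  [subst: {e:=(b -> List a), f:=((Int -> b) -> (b -> d))} | 0 pending]
  bind a := Bool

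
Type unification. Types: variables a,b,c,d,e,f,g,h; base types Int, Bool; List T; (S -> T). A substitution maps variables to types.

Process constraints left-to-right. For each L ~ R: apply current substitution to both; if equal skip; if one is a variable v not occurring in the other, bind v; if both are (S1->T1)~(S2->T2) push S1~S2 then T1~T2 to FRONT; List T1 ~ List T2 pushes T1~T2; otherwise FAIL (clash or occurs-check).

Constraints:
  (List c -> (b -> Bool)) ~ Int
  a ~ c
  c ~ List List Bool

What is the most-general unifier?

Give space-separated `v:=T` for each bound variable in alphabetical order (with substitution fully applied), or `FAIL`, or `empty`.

step 1: unify (List c -> (b -> Bool)) ~ Int  [subst: {-} | 2 pending]
  clash: (List c -> (b -> Bool)) vs Int

Answer: FAIL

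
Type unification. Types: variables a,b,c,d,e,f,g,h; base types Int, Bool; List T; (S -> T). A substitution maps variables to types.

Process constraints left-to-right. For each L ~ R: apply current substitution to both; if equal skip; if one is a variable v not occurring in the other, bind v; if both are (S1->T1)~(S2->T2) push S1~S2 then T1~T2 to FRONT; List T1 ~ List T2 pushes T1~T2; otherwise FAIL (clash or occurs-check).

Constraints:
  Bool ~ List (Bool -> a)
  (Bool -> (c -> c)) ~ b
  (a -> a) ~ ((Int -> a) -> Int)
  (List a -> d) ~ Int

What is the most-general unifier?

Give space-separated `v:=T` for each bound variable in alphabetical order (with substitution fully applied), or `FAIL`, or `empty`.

step 1: unify Bool ~ List (Bool -> a)  [subst: {-} | 3 pending]
  clash: Bool vs List (Bool -> a)

Answer: FAIL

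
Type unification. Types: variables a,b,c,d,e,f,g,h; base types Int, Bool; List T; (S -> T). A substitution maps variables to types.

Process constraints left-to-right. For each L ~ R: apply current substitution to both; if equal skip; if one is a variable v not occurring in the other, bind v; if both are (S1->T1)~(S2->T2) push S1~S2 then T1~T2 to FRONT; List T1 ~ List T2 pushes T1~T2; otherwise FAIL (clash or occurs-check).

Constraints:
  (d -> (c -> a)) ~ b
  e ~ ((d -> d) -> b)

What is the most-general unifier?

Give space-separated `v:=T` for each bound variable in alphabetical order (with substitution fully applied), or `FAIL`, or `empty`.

Answer: b:=(d -> (c -> a)) e:=((d -> d) -> (d -> (c -> a)))

Derivation:
step 1: unify (d -> (c -> a)) ~ b  [subst: {-} | 1 pending]
  bind b := (d -> (c -> a))
step 2: unify e ~ ((d -> d) -> (d -> (c -> a)))  [subst: {b:=(d -> (c -> a))} | 0 pending]
  bind e := ((d -> d) -> (d -> (c -> a)))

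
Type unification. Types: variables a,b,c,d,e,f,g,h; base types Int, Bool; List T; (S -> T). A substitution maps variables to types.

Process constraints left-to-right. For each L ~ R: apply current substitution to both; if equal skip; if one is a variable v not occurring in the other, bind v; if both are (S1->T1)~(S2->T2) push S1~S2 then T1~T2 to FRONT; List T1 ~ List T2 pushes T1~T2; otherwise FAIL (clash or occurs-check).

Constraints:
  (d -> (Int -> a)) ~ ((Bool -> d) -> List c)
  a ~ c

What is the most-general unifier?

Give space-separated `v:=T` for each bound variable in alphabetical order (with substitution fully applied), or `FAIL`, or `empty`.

Answer: FAIL

Derivation:
step 1: unify (d -> (Int -> a)) ~ ((Bool -> d) -> List c)  [subst: {-} | 1 pending]
  -> decompose arrow: push d~(Bool -> d), (Int -> a)~List c
step 2: unify d ~ (Bool -> d)  [subst: {-} | 2 pending]
  occurs-check fail: d in (Bool -> d)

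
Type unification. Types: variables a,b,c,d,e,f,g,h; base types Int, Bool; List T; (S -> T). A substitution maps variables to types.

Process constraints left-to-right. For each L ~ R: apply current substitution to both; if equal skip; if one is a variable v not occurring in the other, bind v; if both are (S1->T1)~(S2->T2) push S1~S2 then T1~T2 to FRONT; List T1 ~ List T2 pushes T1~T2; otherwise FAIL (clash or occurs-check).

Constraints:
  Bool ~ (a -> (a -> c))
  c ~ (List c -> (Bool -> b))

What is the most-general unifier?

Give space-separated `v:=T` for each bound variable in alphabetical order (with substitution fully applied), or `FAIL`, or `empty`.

step 1: unify Bool ~ (a -> (a -> c))  [subst: {-} | 1 pending]
  clash: Bool vs (a -> (a -> c))

Answer: FAIL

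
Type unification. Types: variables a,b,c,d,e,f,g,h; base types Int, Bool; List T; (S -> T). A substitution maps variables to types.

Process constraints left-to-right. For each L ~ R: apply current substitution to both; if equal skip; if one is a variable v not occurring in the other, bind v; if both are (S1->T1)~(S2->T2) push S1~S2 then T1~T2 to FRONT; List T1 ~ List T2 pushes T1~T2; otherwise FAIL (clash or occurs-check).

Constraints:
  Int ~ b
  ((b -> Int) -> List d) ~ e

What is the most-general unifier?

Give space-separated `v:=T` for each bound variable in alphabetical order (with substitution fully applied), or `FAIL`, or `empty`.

Answer: b:=Int e:=((Int -> Int) -> List d)

Derivation:
step 1: unify Int ~ b  [subst: {-} | 1 pending]
  bind b := Int
step 2: unify ((Int -> Int) -> List d) ~ e  [subst: {b:=Int} | 0 pending]
  bind e := ((Int -> Int) -> List d)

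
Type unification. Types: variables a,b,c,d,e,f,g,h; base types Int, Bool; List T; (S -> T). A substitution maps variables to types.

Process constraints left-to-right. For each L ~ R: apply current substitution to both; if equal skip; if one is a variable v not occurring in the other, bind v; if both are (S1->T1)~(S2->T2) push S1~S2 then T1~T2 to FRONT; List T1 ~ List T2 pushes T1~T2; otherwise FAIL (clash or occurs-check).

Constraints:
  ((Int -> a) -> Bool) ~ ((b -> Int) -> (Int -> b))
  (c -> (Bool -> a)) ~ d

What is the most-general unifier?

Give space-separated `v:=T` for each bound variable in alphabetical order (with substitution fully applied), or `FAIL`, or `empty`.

step 1: unify ((Int -> a) -> Bool) ~ ((b -> Int) -> (Int -> b))  [subst: {-} | 1 pending]
  -> decompose arrow: push (Int -> a)~(b -> Int), Bool~(Int -> b)
step 2: unify (Int -> a) ~ (b -> Int)  [subst: {-} | 2 pending]
  -> decompose arrow: push Int~b, a~Int
step 3: unify Int ~ b  [subst: {-} | 3 pending]
  bind b := Int
step 4: unify a ~ Int  [subst: {b:=Int} | 2 pending]
  bind a := Int
step 5: unify Bool ~ (Int -> Int)  [subst: {b:=Int, a:=Int} | 1 pending]
  clash: Bool vs (Int -> Int)

Answer: FAIL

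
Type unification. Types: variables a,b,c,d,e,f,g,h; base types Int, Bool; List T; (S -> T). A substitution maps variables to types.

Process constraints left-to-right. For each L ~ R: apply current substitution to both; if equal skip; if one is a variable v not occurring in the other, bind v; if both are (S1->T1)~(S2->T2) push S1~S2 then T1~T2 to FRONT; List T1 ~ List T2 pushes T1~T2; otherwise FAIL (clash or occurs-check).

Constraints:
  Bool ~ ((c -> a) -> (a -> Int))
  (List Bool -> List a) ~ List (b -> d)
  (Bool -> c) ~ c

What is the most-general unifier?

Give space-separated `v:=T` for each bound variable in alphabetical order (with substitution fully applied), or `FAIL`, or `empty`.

Answer: FAIL

Derivation:
step 1: unify Bool ~ ((c -> a) -> (a -> Int))  [subst: {-} | 2 pending]
  clash: Bool vs ((c -> a) -> (a -> Int))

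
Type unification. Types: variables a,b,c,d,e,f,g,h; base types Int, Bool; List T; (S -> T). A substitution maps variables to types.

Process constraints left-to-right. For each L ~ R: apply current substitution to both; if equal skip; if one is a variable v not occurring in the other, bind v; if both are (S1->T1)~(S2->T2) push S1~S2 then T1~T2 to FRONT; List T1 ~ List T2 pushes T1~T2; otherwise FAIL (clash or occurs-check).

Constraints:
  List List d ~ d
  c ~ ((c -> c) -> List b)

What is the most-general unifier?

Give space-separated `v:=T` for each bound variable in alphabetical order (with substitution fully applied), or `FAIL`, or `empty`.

step 1: unify List List d ~ d  [subst: {-} | 1 pending]
  occurs-check fail

Answer: FAIL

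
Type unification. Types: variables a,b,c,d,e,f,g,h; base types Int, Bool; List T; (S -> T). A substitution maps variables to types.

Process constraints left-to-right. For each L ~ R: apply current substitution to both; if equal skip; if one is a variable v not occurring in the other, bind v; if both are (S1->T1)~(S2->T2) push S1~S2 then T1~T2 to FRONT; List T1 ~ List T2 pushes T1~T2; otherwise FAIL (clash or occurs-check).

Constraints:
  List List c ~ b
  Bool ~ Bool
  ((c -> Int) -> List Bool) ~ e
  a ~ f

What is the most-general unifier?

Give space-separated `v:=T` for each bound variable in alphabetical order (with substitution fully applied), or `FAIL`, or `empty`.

step 1: unify List List c ~ b  [subst: {-} | 3 pending]
  bind b := List List c
step 2: unify Bool ~ Bool  [subst: {b:=List List c} | 2 pending]
  -> identical, skip
step 3: unify ((c -> Int) -> List Bool) ~ e  [subst: {b:=List List c} | 1 pending]
  bind e := ((c -> Int) -> List Bool)
step 4: unify a ~ f  [subst: {b:=List List c, e:=((c -> Int) -> List Bool)} | 0 pending]
  bind a := f

Answer: a:=f b:=List List c e:=((c -> Int) -> List Bool)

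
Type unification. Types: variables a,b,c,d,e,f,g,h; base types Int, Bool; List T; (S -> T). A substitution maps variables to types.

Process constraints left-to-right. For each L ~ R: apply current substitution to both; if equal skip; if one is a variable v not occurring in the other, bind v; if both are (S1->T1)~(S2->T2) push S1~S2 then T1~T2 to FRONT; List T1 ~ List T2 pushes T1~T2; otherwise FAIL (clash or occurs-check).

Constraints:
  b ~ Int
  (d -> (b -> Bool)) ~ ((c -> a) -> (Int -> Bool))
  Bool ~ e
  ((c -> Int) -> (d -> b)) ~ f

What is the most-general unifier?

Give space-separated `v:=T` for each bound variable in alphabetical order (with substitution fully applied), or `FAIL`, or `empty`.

step 1: unify b ~ Int  [subst: {-} | 3 pending]
  bind b := Int
step 2: unify (d -> (Int -> Bool)) ~ ((c -> a) -> (Int -> Bool))  [subst: {b:=Int} | 2 pending]
  -> decompose arrow: push d~(c -> a), (Int -> Bool)~(Int -> Bool)
step 3: unify d ~ (c -> a)  [subst: {b:=Int} | 3 pending]
  bind d := (c -> a)
step 4: unify (Int -> Bool) ~ (Int -> Bool)  [subst: {b:=Int, d:=(c -> a)} | 2 pending]
  -> identical, skip
step 5: unify Bool ~ e  [subst: {b:=Int, d:=(c -> a)} | 1 pending]
  bind e := Bool
step 6: unify ((c -> Int) -> ((c -> a) -> Int)) ~ f  [subst: {b:=Int, d:=(c -> a), e:=Bool} | 0 pending]
  bind f := ((c -> Int) -> ((c -> a) -> Int))

Answer: b:=Int d:=(c -> a) e:=Bool f:=((c -> Int) -> ((c -> a) -> Int))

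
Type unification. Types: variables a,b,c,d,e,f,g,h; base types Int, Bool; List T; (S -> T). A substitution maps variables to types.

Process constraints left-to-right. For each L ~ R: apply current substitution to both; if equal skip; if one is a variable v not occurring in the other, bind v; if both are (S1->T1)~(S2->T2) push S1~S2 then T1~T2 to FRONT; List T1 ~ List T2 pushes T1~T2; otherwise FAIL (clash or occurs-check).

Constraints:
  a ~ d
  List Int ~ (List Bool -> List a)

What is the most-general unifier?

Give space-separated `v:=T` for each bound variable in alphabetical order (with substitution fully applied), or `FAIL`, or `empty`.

step 1: unify a ~ d  [subst: {-} | 1 pending]
  bind a := d
step 2: unify List Int ~ (List Bool -> List d)  [subst: {a:=d} | 0 pending]
  clash: List Int vs (List Bool -> List d)

Answer: FAIL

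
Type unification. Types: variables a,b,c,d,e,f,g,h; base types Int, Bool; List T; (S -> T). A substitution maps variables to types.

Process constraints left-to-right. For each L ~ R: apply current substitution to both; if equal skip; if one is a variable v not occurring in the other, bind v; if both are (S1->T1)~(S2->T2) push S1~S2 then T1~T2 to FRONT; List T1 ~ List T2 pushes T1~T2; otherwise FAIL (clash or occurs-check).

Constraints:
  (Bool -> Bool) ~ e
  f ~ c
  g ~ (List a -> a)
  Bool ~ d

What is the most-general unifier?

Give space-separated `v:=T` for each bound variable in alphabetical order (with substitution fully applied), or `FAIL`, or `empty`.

Answer: d:=Bool e:=(Bool -> Bool) f:=c g:=(List a -> a)

Derivation:
step 1: unify (Bool -> Bool) ~ e  [subst: {-} | 3 pending]
  bind e := (Bool -> Bool)
step 2: unify f ~ c  [subst: {e:=(Bool -> Bool)} | 2 pending]
  bind f := c
step 3: unify g ~ (List a -> a)  [subst: {e:=(Bool -> Bool), f:=c} | 1 pending]
  bind g := (List a -> a)
step 4: unify Bool ~ d  [subst: {e:=(Bool -> Bool), f:=c, g:=(List a -> a)} | 0 pending]
  bind d := Bool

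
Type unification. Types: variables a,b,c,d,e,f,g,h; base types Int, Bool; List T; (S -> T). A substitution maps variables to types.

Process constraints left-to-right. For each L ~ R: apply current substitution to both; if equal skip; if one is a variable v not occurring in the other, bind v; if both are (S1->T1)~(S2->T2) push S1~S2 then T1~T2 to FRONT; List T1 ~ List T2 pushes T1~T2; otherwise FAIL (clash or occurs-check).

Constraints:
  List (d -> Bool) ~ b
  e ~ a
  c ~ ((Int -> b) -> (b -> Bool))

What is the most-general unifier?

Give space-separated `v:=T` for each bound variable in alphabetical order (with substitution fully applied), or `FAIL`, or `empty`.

step 1: unify List (d -> Bool) ~ b  [subst: {-} | 2 pending]
  bind b := List (d -> Bool)
step 2: unify e ~ a  [subst: {b:=List (d -> Bool)} | 1 pending]
  bind e := a
step 3: unify c ~ ((Int -> List (d -> Bool)) -> (List (d -> Bool) -> Bool))  [subst: {b:=List (d -> Bool), e:=a} | 0 pending]
  bind c := ((Int -> List (d -> Bool)) -> (List (d -> Bool) -> Bool))

Answer: b:=List (d -> Bool) c:=((Int -> List (d -> Bool)) -> (List (d -> Bool) -> Bool)) e:=a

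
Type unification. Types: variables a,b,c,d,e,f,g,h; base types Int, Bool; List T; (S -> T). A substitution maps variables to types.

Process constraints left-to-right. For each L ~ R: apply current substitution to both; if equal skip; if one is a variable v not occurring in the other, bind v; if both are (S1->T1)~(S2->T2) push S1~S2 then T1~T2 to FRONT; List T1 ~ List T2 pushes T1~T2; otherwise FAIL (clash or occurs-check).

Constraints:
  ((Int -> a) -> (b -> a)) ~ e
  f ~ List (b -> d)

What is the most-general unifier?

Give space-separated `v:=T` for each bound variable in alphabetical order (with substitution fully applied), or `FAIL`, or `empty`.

step 1: unify ((Int -> a) -> (b -> a)) ~ e  [subst: {-} | 1 pending]
  bind e := ((Int -> a) -> (b -> a))
step 2: unify f ~ List (b -> d)  [subst: {e:=((Int -> a) -> (b -> a))} | 0 pending]
  bind f := List (b -> d)

Answer: e:=((Int -> a) -> (b -> a)) f:=List (b -> d)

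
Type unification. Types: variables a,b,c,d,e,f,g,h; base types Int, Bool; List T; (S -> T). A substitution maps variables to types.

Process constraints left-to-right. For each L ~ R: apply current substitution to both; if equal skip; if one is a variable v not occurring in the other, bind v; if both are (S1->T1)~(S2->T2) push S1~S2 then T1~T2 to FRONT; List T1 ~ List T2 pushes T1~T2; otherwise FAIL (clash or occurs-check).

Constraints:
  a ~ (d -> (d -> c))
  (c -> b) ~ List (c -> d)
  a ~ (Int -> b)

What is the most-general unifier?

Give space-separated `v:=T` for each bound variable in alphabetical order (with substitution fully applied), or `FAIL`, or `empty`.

step 1: unify a ~ (d -> (d -> c))  [subst: {-} | 2 pending]
  bind a := (d -> (d -> c))
step 2: unify (c -> b) ~ List (c -> d)  [subst: {a:=(d -> (d -> c))} | 1 pending]
  clash: (c -> b) vs List (c -> d)

Answer: FAIL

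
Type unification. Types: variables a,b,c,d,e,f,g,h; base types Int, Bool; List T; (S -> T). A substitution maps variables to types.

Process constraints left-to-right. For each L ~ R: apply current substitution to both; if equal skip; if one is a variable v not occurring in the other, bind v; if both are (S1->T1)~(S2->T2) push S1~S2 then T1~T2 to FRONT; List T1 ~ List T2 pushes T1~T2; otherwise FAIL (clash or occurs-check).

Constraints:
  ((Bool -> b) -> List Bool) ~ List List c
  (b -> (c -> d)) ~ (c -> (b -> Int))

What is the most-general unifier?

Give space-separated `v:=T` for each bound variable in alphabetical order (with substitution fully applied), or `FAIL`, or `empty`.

step 1: unify ((Bool -> b) -> List Bool) ~ List List c  [subst: {-} | 1 pending]
  clash: ((Bool -> b) -> List Bool) vs List List c

Answer: FAIL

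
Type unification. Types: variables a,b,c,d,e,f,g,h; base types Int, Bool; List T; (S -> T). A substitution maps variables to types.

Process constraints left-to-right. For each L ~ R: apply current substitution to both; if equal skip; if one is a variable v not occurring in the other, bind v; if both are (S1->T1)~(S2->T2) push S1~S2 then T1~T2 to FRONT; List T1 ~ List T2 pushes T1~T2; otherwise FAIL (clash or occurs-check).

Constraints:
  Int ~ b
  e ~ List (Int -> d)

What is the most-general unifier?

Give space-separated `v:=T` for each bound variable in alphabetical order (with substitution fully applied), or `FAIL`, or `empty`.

step 1: unify Int ~ b  [subst: {-} | 1 pending]
  bind b := Int
step 2: unify e ~ List (Int -> d)  [subst: {b:=Int} | 0 pending]
  bind e := List (Int -> d)

Answer: b:=Int e:=List (Int -> d)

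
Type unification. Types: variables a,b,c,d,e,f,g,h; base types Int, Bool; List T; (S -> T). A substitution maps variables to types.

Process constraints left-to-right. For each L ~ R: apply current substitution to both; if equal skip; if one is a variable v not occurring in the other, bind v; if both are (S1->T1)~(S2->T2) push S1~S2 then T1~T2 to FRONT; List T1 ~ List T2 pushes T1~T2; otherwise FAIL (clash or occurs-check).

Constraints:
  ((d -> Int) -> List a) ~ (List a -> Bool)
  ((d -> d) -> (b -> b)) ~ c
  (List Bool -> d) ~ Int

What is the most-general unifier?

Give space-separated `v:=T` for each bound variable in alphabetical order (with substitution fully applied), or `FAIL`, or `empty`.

step 1: unify ((d -> Int) -> List a) ~ (List a -> Bool)  [subst: {-} | 2 pending]
  -> decompose arrow: push (d -> Int)~List a, List a~Bool
step 2: unify (d -> Int) ~ List a  [subst: {-} | 3 pending]
  clash: (d -> Int) vs List a

Answer: FAIL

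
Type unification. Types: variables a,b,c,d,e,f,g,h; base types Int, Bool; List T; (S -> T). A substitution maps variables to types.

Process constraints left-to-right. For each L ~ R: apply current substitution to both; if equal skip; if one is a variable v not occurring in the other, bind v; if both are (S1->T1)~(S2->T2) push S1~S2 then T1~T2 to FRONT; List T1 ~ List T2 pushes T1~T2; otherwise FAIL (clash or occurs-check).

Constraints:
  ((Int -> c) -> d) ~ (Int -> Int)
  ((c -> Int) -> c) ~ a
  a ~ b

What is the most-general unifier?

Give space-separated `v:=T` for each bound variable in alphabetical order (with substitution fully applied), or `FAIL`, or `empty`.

step 1: unify ((Int -> c) -> d) ~ (Int -> Int)  [subst: {-} | 2 pending]
  -> decompose arrow: push (Int -> c)~Int, d~Int
step 2: unify (Int -> c) ~ Int  [subst: {-} | 3 pending]
  clash: (Int -> c) vs Int

Answer: FAIL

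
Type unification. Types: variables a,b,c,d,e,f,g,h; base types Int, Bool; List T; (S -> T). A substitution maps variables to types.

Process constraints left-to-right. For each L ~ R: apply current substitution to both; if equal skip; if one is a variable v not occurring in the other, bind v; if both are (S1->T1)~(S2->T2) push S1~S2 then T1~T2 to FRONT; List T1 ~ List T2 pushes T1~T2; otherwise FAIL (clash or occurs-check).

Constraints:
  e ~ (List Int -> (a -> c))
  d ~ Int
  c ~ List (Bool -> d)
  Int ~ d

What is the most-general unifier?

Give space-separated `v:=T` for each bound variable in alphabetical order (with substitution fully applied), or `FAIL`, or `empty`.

Answer: c:=List (Bool -> Int) d:=Int e:=(List Int -> (a -> List (Bool -> Int)))

Derivation:
step 1: unify e ~ (List Int -> (a -> c))  [subst: {-} | 3 pending]
  bind e := (List Int -> (a -> c))
step 2: unify d ~ Int  [subst: {e:=(List Int -> (a -> c))} | 2 pending]
  bind d := Int
step 3: unify c ~ List (Bool -> Int)  [subst: {e:=(List Int -> (a -> c)), d:=Int} | 1 pending]
  bind c := List (Bool -> Int)
step 4: unify Int ~ Int  [subst: {e:=(List Int -> (a -> c)), d:=Int, c:=List (Bool -> Int)} | 0 pending]
  -> identical, skip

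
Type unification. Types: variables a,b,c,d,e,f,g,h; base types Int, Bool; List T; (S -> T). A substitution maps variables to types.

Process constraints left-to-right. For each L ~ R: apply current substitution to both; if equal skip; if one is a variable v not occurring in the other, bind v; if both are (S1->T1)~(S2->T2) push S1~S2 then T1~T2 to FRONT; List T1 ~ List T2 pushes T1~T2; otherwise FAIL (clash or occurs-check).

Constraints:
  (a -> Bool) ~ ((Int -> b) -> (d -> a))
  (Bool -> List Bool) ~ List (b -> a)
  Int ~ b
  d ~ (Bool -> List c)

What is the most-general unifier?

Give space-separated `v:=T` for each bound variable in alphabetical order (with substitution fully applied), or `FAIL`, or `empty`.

step 1: unify (a -> Bool) ~ ((Int -> b) -> (d -> a))  [subst: {-} | 3 pending]
  -> decompose arrow: push a~(Int -> b), Bool~(d -> a)
step 2: unify a ~ (Int -> b)  [subst: {-} | 4 pending]
  bind a := (Int -> b)
step 3: unify Bool ~ (d -> (Int -> b))  [subst: {a:=(Int -> b)} | 3 pending]
  clash: Bool vs (d -> (Int -> b))

Answer: FAIL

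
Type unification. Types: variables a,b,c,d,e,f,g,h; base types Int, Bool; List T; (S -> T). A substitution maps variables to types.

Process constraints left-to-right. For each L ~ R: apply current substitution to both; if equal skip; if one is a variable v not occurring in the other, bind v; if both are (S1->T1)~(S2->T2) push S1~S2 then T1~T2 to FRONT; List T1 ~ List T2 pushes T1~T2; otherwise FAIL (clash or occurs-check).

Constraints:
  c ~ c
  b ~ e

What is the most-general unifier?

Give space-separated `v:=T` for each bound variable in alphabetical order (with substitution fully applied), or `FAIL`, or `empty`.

Answer: b:=e

Derivation:
step 1: unify c ~ c  [subst: {-} | 1 pending]
  -> identical, skip
step 2: unify b ~ e  [subst: {-} | 0 pending]
  bind b := e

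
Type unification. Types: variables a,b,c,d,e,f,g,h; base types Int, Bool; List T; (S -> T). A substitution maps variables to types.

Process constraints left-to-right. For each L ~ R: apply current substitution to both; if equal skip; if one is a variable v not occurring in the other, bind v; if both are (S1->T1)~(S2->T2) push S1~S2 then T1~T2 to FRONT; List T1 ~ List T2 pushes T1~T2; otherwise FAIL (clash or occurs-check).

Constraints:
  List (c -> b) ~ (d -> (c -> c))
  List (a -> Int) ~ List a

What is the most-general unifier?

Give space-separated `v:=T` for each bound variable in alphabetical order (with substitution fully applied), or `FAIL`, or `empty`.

step 1: unify List (c -> b) ~ (d -> (c -> c))  [subst: {-} | 1 pending]
  clash: List (c -> b) vs (d -> (c -> c))

Answer: FAIL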